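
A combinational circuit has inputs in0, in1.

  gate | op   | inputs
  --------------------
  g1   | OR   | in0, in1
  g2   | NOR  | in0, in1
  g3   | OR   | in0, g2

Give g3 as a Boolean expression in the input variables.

g2 = in0 NOR in1
g3 = in0 OR g2 = in0 OR (in0 NOR in1)

in0 OR (in0 NOR in1)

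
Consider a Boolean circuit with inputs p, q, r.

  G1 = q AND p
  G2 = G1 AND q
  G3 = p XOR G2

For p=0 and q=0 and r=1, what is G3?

G1 = 0 AND 0 = 0
G2 = 0 AND 0 = 0
G3 = 0 XOR 0 = 0

0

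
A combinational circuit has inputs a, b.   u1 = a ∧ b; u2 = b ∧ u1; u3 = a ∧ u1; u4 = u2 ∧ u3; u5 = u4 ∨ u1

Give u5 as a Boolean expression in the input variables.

u1 = a ∧ b
u2 = b ∧ u1 = b ∧ (a ∧ b)
u3 = a ∧ u1 = a ∧ (a ∧ b)
u4 = u2 ∧ u3 = (b ∧ (a ∧ b)) ∧ (a ∧ (a ∧ b))
u5 = u4 ∨ u1 = ((b ∧ (a ∧ b)) ∧ (a ∧ (a ∧ b))) ∨ (a ∧ b)

((b ∧ (a ∧ b)) ∧ (a ∧ (a ∧ b))) ∨ (a ∧ b)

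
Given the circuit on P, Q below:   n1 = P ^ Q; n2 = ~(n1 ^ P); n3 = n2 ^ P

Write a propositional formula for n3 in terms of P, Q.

(~((P ^ Q) ^ P)) ^ P

n1 = P ^ Q
n2 = ~(n1 ^ P) = ~((P ^ Q) ^ P)
n3 = n2 ^ P = (~((P ^ Q) ^ P)) ^ P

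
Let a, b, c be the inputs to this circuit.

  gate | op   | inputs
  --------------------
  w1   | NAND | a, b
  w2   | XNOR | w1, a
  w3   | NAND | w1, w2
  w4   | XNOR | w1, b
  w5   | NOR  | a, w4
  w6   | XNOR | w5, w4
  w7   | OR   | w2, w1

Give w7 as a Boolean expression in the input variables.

((a NAND b) XNOR a) OR (a NAND b)

w1 = a NAND b
w2 = w1 XNOR a = (a NAND b) XNOR a
w7 = w2 OR w1 = ((a NAND b) XNOR a) OR (a NAND b)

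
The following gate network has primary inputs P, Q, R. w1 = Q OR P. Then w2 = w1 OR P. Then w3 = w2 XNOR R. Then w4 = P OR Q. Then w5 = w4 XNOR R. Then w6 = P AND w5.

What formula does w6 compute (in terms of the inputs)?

P AND ((P OR Q) XNOR R)

w4 = P OR Q
w5 = w4 XNOR R = (P OR Q) XNOR R
w6 = P AND w5 = P AND ((P OR Q) XNOR R)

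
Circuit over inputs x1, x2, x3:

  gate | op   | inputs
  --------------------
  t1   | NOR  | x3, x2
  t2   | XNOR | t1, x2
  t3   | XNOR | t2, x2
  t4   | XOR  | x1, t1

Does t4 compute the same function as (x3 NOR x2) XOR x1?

t1 = x3 NOR x2
t4 = x1 XOR t1 = x1 XOR (x3 NOR x2)
At x1=0, x2=0, x3=1: circuit gives 0, formula gives 0.
At x1=0, x2=0, x3=0: circuit gives 1, formula gives 1.
Agrees on all 8 inputs.

Yes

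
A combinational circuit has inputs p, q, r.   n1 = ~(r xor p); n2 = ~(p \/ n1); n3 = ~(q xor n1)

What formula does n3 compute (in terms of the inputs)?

n1 = ~(r xor p)
n3 = ~(q xor n1) = ~(q xor (~(r xor p)))

~(q xor (~(r xor p)))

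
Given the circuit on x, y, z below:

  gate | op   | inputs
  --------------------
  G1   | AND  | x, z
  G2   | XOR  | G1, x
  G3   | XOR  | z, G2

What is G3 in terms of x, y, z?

z XOR ((x AND z) XOR x)

G1 = x AND z
G2 = G1 XOR x = (x AND z) XOR x
G3 = z XOR G2 = z XOR ((x AND z) XOR x)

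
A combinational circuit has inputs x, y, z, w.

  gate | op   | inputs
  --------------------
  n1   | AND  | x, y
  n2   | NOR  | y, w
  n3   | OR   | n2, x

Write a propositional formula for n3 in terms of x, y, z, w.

n2 = y NOR w
n3 = n2 OR x = (y NOR w) OR x

(y NOR w) OR x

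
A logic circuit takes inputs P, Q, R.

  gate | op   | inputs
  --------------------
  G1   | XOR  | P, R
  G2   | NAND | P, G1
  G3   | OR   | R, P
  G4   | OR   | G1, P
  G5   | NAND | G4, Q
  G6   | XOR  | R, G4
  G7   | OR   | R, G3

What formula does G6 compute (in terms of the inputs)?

G1 = P XOR R
G4 = G1 OR P = (P XOR R) OR P
G6 = R XOR G4 = R XOR ((P XOR R) OR P)

R XOR ((P XOR R) OR P)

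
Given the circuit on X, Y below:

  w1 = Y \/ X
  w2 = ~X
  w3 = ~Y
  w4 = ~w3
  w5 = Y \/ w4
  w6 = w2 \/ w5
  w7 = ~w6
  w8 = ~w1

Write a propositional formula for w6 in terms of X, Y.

w2 = ~X
w3 = ~Y
w4 = ~w3 = ~~Y
w5 = Y \/ w4 = Y \/ ~~Y
w6 = w2 \/ w5 = ~X \/ (Y \/ ~~Y)

~X \/ (Y \/ ~~Y)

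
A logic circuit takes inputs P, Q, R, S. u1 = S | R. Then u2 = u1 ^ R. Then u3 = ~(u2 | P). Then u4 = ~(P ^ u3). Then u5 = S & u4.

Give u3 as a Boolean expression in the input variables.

u1 = S | R
u2 = u1 ^ R = (S | R) ^ R
u3 = ~(u2 | P) = ~(((S | R) ^ R) | P)

~(((S | R) ^ R) | P)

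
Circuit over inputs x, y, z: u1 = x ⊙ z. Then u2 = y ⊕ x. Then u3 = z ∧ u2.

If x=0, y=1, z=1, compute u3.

u2 = 1 ⊕ 0 = 1
u3 = 1 ∧ 1 = 1

1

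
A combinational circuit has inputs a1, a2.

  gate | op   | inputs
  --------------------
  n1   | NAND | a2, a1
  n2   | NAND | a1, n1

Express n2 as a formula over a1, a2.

n1 = a2 NAND a1
n2 = a1 NAND n1 = a1 NAND (a2 NAND a1)

a1 NAND (a2 NAND a1)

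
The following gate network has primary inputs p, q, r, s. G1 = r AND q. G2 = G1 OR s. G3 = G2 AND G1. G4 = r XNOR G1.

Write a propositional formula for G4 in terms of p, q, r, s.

G1 = r AND q
G4 = r XNOR G1 = r XNOR (r AND q)

r XNOR (r AND q)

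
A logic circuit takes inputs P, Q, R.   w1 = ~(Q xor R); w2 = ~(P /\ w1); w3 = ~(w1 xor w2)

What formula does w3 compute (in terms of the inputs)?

~((~(Q xor R)) xor (~(P /\ (~(Q xor R)))))

w1 = ~(Q xor R)
w2 = ~(P /\ w1) = ~(P /\ (~(Q xor R)))
w3 = ~(w1 xor w2) = ~((~(Q xor R)) xor (~(P /\ (~(Q xor R)))))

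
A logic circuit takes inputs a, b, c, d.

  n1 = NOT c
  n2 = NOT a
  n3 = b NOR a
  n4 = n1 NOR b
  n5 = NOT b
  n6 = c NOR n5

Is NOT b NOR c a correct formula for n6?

Yes

n5 = NOT b
n6 = c NOR n5 = c NOR NOT b
At a=0, b=0, c=0, d=0: circuit gives 0, formula gives 0.
At a=0, b=1, c=0, d=0: circuit gives 1, formula gives 1.
Agrees on all 16 inputs.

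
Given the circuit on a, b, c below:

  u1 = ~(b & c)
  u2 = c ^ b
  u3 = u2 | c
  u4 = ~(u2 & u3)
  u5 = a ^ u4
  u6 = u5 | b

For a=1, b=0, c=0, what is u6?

0

u2 = 0 ^ 0 = 0
u3 = 0 | 0 = 0
u4 = ~(0 & 0) = 1
u5 = 1 ^ 1 = 0
u6 = 0 | 0 = 0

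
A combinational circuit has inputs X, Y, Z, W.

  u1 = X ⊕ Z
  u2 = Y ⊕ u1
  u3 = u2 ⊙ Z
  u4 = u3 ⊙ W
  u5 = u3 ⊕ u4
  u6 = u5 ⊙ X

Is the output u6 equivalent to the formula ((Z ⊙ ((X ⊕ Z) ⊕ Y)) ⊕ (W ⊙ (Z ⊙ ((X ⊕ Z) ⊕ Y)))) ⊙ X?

u1 = X ⊕ Z
u2 = Y ⊕ u1 = Y ⊕ (X ⊕ Z)
u3 = u2 ⊙ Z = (Y ⊕ (X ⊕ Z)) ⊙ Z
u4 = u3 ⊙ W = ((Y ⊕ (X ⊕ Z)) ⊙ Z) ⊙ W
u5 = u3 ⊕ u4 = ((Y ⊕ (X ⊕ Z)) ⊙ Z) ⊕ (((Y ⊕ (X ⊕ Z)) ⊙ Z) ⊙ W)
u6 = u5 ⊙ X = (((Y ⊕ (X ⊕ Z)) ⊙ Z) ⊕ (((Y ⊕ (X ⊕ Z)) ⊙ Z) ⊙ W)) ⊙ X
At X=0, Y=0, Z=0, W=0: circuit gives 0, formula gives 0.
At X=0, Y=0, Z=0, W=1: circuit gives 1, formula gives 1.
Agrees on all 16 inputs.

Yes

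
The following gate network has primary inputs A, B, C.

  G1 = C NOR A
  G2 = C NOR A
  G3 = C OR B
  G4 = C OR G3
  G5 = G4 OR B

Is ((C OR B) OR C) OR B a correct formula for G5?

Yes

G3 = C OR B
G4 = C OR G3 = C OR (C OR B)
G5 = G4 OR B = (C OR (C OR B)) OR B
At A=0, B=0, C=0: circuit gives 0, formula gives 0.
At A=0, B=0, C=1: circuit gives 1, formula gives 1.
Agrees on all 8 inputs.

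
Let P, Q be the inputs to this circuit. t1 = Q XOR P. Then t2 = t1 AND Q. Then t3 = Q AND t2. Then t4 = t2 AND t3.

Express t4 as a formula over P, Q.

((Q XOR P) AND Q) AND (Q AND ((Q XOR P) AND Q))

t1 = Q XOR P
t2 = t1 AND Q = (Q XOR P) AND Q
t3 = Q AND t2 = Q AND ((Q XOR P) AND Q)
t4 = t2 AND t3 = ((Q XOR P) AND Q) AND (Q AND ((Q XOR P) AND Q))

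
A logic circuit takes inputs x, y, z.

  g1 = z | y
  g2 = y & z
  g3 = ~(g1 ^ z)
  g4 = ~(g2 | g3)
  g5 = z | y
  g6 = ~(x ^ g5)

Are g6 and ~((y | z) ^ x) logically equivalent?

g5 = z | y
g6 = ~(x ^ g5) = ~(x ^ (z | y))
At x=0, y=0, z=1: circuit gives 0, formula gives 0.
At x=0, y=0, z=0: circuit gives 1, formula gives 1.
Agrees on all 8 inputs.

Yes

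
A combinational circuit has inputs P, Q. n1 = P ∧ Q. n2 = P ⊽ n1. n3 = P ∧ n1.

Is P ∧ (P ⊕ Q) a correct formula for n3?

No

n1 = P ∧ Q
n3 = P ∧ n1 = P ∧ (P ∧ Q)
At P=1, Q=0: circuit gives 0, formula gives 1.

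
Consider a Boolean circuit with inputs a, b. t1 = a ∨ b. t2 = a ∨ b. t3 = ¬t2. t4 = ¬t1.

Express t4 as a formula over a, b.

¬(a ∨ b)

t1 = a ∨ b
t4 = ¬t1 = ¬(a ∨ b)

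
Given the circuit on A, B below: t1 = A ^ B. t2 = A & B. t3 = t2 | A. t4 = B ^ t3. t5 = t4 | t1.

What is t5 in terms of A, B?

t1 = A ^ B
t2 = A & B
t3 = t2 | A = (A & B) | A
t4 = B ^ t3 = B ^ ((A & B) | A)
t5 = t4 | t1 = (B ^ ((A & B) | A)) | (A ^ B)

(B ^ ((A & B) | A)) | (A ^ B)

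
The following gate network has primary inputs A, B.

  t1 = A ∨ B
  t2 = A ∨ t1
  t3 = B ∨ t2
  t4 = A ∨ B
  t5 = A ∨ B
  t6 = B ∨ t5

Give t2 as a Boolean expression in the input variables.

t1 = A ∨ B
t2 = A ∨ t1 = A ∨ (A ∨ B)

A ∨ (A ∨ B)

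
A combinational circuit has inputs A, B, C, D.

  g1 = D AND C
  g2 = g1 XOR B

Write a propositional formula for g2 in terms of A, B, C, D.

g1 = D AND C
g2 = g1 XOR B = (D AND C) XOR B

(D AND C) XOR B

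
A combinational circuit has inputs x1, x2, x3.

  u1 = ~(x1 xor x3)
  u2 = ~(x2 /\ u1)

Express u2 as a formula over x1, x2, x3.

u1 = ~(x1 xor x3)
u2 = ~(x2 /\ u1) = ~(x2 /\ (~(x1 xor x3)))

~(x2 /\ (~(x1 xor x3)))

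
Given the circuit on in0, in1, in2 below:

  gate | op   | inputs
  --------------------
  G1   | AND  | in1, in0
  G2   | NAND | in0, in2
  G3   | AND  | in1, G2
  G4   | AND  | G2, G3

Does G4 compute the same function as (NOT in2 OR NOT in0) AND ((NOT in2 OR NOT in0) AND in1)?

G2 = in0 NAND in2
G3 = in1 AND G2 = in1 AND (in0 NAND in2)
G4 = G2 AND G3 = (in0 NAND in2) AND (in1 AND (in0 NAND in2))
At in0=0, in1=0, in2=0: circuit gives 0, formula gives 0.
At in0=0, in1=1, in2=0: circuit gives 1, formula gives 1.
Agrees on all 8 inputs.

Yes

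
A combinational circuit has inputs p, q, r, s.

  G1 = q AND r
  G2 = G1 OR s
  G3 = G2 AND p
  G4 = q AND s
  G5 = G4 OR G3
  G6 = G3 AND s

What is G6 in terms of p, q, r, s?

G1 = q AND r
G2 = G1 OR s = (q AND r) OR s
G3 = G2 AND p = ((q AND r) OR s) AND p
G6 = G3 AND s = (((q AND r) OR s) AND p) AND s

(((q AND r) OR s) AND p) AND s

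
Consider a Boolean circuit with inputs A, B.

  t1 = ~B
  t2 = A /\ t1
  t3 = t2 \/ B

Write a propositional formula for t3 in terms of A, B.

t1 = ~B
t2 = A /\ t1 = A /\ ~B
t3 = t2 \/ B = (A /\ ~B) \/ B

(A /\ ~B) \/ B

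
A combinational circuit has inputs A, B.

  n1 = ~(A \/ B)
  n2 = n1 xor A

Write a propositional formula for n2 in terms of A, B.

(~(A \/ B)) xor A

n1 = ~(A \/ B)
n2 = n1 xor A = (~(A \/ B)) xor A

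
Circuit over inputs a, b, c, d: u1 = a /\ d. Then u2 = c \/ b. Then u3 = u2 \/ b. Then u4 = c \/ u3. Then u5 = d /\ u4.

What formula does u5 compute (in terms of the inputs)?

d /\ (c \/ ((c \/ b) \/ b))

u2 = c \/ b
u3 = u2 \/ b = (c \/ b) \/ b
u4 = c \/ u3 = c \/ ((c \/ b) \/ b)
u5 = d /\ u4 = d /\ (c \/ ((c \/ b) \/ b))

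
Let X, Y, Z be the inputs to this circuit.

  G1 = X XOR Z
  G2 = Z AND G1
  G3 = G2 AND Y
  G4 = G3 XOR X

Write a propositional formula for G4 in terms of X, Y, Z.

((Z AND (X XOR Z)) AND Y) XOR X

G1 = X XOR Z
G2 = Z AND G1 = Z AND (X XOR Z)
G3 = G2 AND Y = (Z AND (X XOR Z)) AND Y
G4 = G3 XOR X = ((Z AND (X XOR Z)) AND Y) XOR X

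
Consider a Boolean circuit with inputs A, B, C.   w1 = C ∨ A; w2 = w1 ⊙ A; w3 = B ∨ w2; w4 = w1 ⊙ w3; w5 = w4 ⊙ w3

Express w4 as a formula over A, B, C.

(C ∨ A) ⊙ (B ∨ ((C ∨ A) ⊙ A))

w1 = C ∨ A
w2 = w1 ⊙ A = (C ∨ A) ⊙ A
w3 = B ∨ w2 = B ∨ ((C ∨ A) ⊙ A)
w4 = w1 ⊙ w3 = (C ∨ A) ⊙ (B ∨ ((C ∨ A) ⊙ A))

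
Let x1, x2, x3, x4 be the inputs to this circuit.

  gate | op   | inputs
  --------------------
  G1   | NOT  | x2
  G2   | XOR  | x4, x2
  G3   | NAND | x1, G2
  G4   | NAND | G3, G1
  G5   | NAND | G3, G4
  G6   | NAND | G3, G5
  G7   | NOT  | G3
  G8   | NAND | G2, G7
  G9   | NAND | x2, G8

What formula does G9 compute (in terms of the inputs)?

x2 NAND ((x4 XOR x2) NAND NOT (x1 NAND (x4 XOR x2)))

G2 = x4 XOR x2
G3 = x1 NAND G2 = x1 NAND (x4 XOR x2)
G7 = NOT G3 = NOT (x1 NAND (x4 XOR x2))
G8 = G2 NAND G7 = (x4 XOR x2) NAND NOT (x1 NAND (x4 XOR x2))
G9 = x2 NAND G8 = x2 NAND ((x4 XOR x2) NAND NOT (x1 NAND (x4 XOR x2)))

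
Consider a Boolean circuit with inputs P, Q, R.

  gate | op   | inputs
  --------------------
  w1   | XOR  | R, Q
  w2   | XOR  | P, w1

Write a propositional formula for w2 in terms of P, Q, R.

P XOR (R XOR Q)

w1 = R XOR Q
w2 = P XOR w1 = P XOR (R XOR Q)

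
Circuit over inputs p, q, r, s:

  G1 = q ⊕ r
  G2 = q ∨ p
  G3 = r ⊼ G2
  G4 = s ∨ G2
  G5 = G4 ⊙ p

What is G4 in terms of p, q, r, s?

G2 = q ∨ p
G4 = s ∨ G2 = s ∨ (q ∨ p)

s ∨ (q ∨ p)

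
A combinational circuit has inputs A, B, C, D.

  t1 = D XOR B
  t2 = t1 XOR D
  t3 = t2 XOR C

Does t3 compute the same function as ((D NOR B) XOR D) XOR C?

No

t1 = D XOR B
t2 = t1 XOR D = (D XOR B) XOR D
t3 = t2 XOR C = ((D XOR B) XOR D) XOR C
At A=0, B=0, C=0, D=0: circuit gives 0, formula gives 1.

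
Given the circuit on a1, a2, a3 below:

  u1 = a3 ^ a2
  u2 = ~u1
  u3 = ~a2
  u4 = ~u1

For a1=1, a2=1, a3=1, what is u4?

1

u1 = 1 ^ 1 = 0
u4 = ~0 = 1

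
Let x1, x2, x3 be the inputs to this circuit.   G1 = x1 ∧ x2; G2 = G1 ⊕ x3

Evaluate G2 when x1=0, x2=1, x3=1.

G1 = 0 ∧ 1 = 0
G2 = 0 ⊕ 1 = 1

1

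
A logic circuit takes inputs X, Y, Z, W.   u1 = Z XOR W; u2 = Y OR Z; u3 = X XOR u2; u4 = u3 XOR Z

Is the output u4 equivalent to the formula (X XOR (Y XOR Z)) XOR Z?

u2 = Y OR Z
u3 = X XOR u2 = X XOR (Y OR Z)
u4 = u3 XOR Z = (X XOR (Y OR Z)) XOR Z
At X=0, Y=1, Z=1, W=0: circuit gives 0, formula gives 1.

No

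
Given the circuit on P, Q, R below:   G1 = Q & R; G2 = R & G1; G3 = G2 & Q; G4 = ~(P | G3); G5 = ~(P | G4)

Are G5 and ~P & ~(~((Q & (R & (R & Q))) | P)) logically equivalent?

G1 = Q & R
G2 = R & G1 = R & (Q & R)
G3 = G2 & Q = (R & (Q & R)) & Q
G4 = ~(P | G3) = ~(P | ((R & (Q & R)) & Q))
G5 = ~(P | G4) = ~(P | (~(P | ((R & (Q & R)) & Q))))
At P=0, Q=0, R=0: circuit gives 0, formula gives 0.
At P=0, Q=1, R=1: circuit gives 1, formula gives 1.
Agrees on all 8 inputs.

Yes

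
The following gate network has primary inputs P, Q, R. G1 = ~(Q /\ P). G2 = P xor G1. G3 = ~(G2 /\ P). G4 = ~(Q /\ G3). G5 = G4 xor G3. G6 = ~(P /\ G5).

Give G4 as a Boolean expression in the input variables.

~(Q /\ (~((P xor (~(Q /\ P))) /\ P)))

G1 = ~(Q /\ P)
G2 = P xor G1 = P xor (~(Q /\ P))
G3 = ~(G2 /\ P) = ~((P xor (~(Q /\ P))) /\ P)
G4 = ~(Q /\ G3) = ~(Q /\ (~((P xor (~(Q /\ P))) /\ P)))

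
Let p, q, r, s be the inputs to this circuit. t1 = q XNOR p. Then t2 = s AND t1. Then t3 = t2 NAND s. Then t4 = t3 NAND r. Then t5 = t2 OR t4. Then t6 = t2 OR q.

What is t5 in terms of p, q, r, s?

(s AND (q XNOR p)) OR (((s AND (q XNOR p)) NAND s) NAND r)

t1 = q XNOR p
t2 = s AND t1 = s AND (q XNOR p)
t3 = t2 NAND s = (s AND (q XNOR p)) NAND s
t4 = t3 NAND r = ((s AND (q XNOR p)) NAND s) NAND r
t5 = t2 OR t4 = (s AND (q XNOR p)) OR (((s AND (q XNOR p)) NAND s) NAND r)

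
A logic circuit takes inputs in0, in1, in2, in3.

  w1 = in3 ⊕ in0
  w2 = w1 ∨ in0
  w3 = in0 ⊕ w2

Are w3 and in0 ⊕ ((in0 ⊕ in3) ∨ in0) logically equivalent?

Yes

w1 = in3 ⊕ in0
w2 = w1 ∨ in0 = (in3 ⊕ in0) ∨ in0
w3 = in0 ⊕ w2 = in0 ⊕ ((in3 ⊕ in0) ∨ in0)
At in0=0, in1=0, in2=0, in3=0: circuit gives 0, formula gives 0.
At in0=0, in1=0, in2=0, in3=1: circuit gives 1, formula gives 1.
Agrees on all 16 inputs.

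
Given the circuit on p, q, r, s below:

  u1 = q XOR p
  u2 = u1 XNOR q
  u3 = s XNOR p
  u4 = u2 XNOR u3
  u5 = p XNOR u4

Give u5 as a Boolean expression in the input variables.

p XNOR (((q XOR p) XNOR q) XNOR (s XNOR p))

u1 = q XOR p
u2 = u1 XNOR q = (q XOR p) XNOR q
u3 = s XNOR p
u4 = u2 XNOR u3 = ((q XOR p) XNOR q) XNOR (s XNOR p)
u5 = p XNOR u4 = p XNOR (((q XOR p) XNOR q) XNOR (s XNOR p))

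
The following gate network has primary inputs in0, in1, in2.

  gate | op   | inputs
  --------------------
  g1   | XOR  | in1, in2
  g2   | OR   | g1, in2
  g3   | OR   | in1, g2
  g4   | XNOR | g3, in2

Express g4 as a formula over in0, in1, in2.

(in1 OR ((in1 XOR in2) OR in2)) XNOR in2

g1 = in1 XOR in2
g2 = g1 OR in2 = (in1 XOR in2) OR in2
g3 = in1 OR g2 = in1 OR ((in1 XOR in2) OR in2)
g4 = g3 XNOR in2 = (in1 OR ((in1 XOR in2) OR in2)) XNOR in2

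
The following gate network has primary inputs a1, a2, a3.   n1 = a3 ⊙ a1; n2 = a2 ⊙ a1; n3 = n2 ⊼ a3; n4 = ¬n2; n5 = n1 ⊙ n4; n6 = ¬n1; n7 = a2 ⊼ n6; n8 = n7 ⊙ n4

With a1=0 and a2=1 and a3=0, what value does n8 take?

n1 = 0 ⊙ 0 = 1
n2 = 1 ⊙ 0 = 0
n4 = ¬0 = 1
n6 = ¬1 = 0
n7 = 1 ⊼ 0 = 1
n8 = 1 ⊙ 1 = 1

1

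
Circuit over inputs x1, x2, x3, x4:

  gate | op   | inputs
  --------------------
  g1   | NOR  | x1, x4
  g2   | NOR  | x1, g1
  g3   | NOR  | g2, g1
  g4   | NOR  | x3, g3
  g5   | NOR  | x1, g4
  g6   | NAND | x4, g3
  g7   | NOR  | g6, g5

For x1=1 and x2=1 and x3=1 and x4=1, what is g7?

g1 = 1 NOR 1 = 0
g2 = 1 NOR 0 = 0
g3 = 0 NOR 0 = 1
g4 = 1 NOR 1 = 0
g5 = 1 NOR 0 = 0
g6 = 1 NAND 1 = 0
g7 = 0 NOR 0 = 1

1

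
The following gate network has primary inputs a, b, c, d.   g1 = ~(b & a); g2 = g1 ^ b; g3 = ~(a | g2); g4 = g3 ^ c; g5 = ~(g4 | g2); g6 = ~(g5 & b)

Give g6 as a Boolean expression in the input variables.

~((~(((~(a | ((~(b & a)) ^ b))) ^ c) | ((~(b & a)) ^ b))) & b)

g1 = ~(b & a)
g2 = g1 ^ b = (~(b & a)) ^ b
g3 = ~(a | g2) = ~(a | ((~(b & a)) ^ b))
g4 = g3 ^ c = (~(a | ((~(b & a)) ^ b))) ^ c
g5 = ~(g4 | g2) = ~(((~(a | ((~(b & a)) ^ b))) ^ c) | ((~(b & a)) ^ b))
g6 = ~(g5 & b) = ~((~(((~(a | ((~(b & a)) ^ b))) ^ c) | ((~(b & a)) ^ b))) & b)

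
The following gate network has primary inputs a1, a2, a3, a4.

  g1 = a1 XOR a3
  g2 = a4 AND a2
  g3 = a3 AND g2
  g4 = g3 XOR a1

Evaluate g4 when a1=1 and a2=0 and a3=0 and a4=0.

1

g2 = 0 AND 0 = 0
g3 = 0 AND 0 = 0
g4 = 0 XOR 1 = 1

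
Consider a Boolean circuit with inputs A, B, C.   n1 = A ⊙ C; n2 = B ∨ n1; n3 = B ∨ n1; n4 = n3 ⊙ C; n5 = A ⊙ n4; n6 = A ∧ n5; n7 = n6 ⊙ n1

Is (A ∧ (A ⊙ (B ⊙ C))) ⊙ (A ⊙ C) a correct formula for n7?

n1 = A ⊙ C
n3 = B ∨ n1 = B ∨ (A ⊙ C)
n4 = n3 ⊙ C = (B ∨ (A ⊙ C)) ⊙ C
n5 = A ⊙ n4 = A ⊙ ((B ∨ (A ⊙ C)) ⊙ C)
n6 = A ∧ n5 = A ∧ (A ⊙ ((B ∨ (A ⊙ C)) ⊙ C))
n7 = n6 ⊙ n1 = (A ∧ (A ⊙ ((B ∨ (A ⊙ C)) ⊙ C))) ⊙ (A ⊙ C)
At A=1, B=0, C=1: circuit gives 1, formula gives 0.

No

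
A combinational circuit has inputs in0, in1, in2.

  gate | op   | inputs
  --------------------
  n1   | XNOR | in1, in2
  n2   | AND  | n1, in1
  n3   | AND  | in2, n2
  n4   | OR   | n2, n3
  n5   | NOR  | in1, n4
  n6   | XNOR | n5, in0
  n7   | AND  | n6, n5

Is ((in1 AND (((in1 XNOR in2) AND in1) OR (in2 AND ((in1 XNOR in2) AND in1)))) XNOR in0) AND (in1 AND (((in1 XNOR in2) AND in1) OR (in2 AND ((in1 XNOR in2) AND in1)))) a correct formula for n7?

No

n1 = in1 XNOR in2
n2 = n1 AND in1 = (in1 XNOR in2) AND in1
n3 = in2 AND n2 = in2 AND ((in1 XNOR in2) AND in1)
n4 = n2 OR n3 = ((in1 XNOR in2) AND in1) OR (in2 AND ((in1 XNOR in2) AND in1))
n5 = in1 NOR n4 = in1 NOR (((in1 XNOR in2) AND in1) OR (in2 AND ((in1 XNOR in2) AND in1)))
n6 = n5 XNOR in0 = (in1 NOR (((in1 XNOR in2) AND in1) OR (in2 AND ((in1 XNOR in2) AND in1)))) XNOR in0
n7 = n6 AND n5 = ((in1 NOR (((in1 XNOR in2) AND in1) OR (in2 AND ((in1 XNOR in2) AND in1)))) XNOR in0) AND (in1 NOR (((in1 XNOR in2) AND in1) OR (in2 AND ((in1 XNOR in2) AND in1))))
At in0=1, in1=0, in2=0: circuit gives 1, formula gives 0.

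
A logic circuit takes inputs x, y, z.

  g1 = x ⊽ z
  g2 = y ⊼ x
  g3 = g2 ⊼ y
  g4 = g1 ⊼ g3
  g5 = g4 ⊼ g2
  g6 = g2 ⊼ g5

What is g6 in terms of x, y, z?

g1 = x ⊽ z
g2 = y ⊼ x
g3 = g2 ⊼ y = (y ⊼ x) ⊼ y
g4 = g1 ⊼ g3 = (x ⊽ z) ⊼ ((y ⊼ x) ⊼ y)
g5 = g4 ⊼ g2 = ((x ⊽ z) ⊼ ((y ⊼ x) ⊼ y)) ⊼ (y ⊼ x)
g6 = g2 ⊼ g5 = (y ⊼ x) ⊼ (((x ⊽ z) ⊼ ((y ⊼ x) ⊼ y)) ⊼ (y ⊼ x))

(y ⊼ x) ⊼ (((x ⊽ z) ⊼ ((y ⊼ x) ⊼ y)) ⊼ (y ⊼ x))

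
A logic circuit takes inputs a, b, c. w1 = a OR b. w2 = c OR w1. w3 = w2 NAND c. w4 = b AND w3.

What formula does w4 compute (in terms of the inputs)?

b AND ((c OR (a OR b)) NAND c)

w1 = a OR b
w2 = c OR w1 = c OR (a OR b)
w3 = w2 NAND c = (c OR (a OR b)) NAND c
w4 = b AND w3 = b AND ((c OR (a OR b)) NAND c)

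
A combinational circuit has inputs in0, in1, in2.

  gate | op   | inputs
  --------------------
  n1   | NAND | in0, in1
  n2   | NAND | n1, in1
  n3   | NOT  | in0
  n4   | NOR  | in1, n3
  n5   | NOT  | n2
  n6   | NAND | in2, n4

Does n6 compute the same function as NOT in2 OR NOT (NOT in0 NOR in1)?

Yes

n3 = NOT in0
n4 = in1 NOR n3 = in1 NOR NOT in0
n6 = in2 NAND n4 = in2 NAND (in1 NOR NOT in0)
At in0=1, in1=0, in2=1: circuit gives 0, formula gives 0.
At in0=0, in1=0, in2=0: circuit gives 1, formula gives 1.
Agrees on all 8 inputs.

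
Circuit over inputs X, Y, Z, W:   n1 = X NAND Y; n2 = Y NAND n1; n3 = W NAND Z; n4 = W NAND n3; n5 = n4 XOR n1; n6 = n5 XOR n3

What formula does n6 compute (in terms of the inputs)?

((W NAND (W NAND Z)) XOR (X NAND Y)) XOR (W NAND Z)

n1 = X NAND Y
n3 = W NAND Z
n4 = W NAND n3 = W NAND (W NAND Z)
n5 = n4 XOR n1 = (W NAND (W NAND Z)) XOR (X NAND Y)
n6 = n5 XOR n3 = ((W NAND (W NAND Z)) XOR (X NAND Y)) XOR (W NAND Z)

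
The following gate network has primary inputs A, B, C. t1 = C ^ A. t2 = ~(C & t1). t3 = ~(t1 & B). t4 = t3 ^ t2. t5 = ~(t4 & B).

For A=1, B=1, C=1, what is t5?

t1 = 1 ^ 1 = 0
t2 = ~(1 & 0) = 1
t3 = ~(0 & 1) = 1
t4 = 1 ^ 1 = 0
t5 = ~(0 & 1) = 1

1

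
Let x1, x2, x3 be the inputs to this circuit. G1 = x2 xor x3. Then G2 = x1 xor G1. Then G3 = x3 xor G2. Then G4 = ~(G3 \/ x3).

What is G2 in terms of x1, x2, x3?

G1 = x2 xor x3
G2 = x1 xor G1 = x1 xor (x2 xor x3)

x1 xor (x2 xor x3)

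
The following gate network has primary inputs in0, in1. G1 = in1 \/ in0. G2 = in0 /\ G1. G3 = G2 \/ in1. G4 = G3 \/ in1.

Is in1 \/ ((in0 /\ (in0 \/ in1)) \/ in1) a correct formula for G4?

Yes

G1 = in1 \/ in0
G2 = in0 /\ G1 = in0 /\ (in1 \/ in0)
G3 = G2 \/ in1 = (in0 /\ (in1 \/ in0)) \/ in1
G4 = G3 \/ in1 = ((in0 /\ (in1 \/ in0)) \/ in1) \/ in1
At in0=0, in1=0: circuit gives 0, formula gives 0.
At in0=0, in1=1: circuit gives 1, formula gives 1.
Agrees on all 4 inputs.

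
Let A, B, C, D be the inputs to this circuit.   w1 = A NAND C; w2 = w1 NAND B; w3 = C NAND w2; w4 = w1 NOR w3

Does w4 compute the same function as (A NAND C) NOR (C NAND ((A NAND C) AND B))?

No

w1 = A NAND C
w2 = w1 NAND B = (A NAND C) NAND B
w3 = C NAND w2 = C NAND ((A NAND C) NAND B)
w4 = w1 NOR w3 = (A NAND C) NOR (C NAND ((A NAND C) NAND B))
At A=1, B=0, C=1, D=0: circuit gives 1, formula gives 0.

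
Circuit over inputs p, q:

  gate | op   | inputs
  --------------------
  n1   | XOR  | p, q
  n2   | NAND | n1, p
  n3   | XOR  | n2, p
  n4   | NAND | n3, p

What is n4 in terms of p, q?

n1 = p XOR q
n2 = n1 NAND p = (p XOR q) NAND p
n3 = n2 XOR p = ((p XOR q) NAND p) XOR p
n4 = n3 NAND p = (((p XOR q) NAND p) XOR p) NAND p

(((p XOR q) NAND p) XOR p) NAND p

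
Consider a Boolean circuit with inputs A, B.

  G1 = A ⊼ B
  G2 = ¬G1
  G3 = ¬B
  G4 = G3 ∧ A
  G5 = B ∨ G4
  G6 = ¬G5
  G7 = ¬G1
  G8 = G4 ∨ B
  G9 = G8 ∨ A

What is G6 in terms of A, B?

G3 = ¬B
G4 = G3 ∧ A = ¬B ∧ A
G5 = B ∨ G4 = B ∨ (¬B ∧ A)
G6 = ¬G5 = ¬(B ∨ (¬B ∧ A))

¬(B ∨ (¬B ∧ A))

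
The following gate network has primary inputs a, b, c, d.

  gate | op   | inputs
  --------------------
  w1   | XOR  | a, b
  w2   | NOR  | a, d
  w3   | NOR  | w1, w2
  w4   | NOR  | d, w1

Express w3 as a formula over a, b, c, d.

w1 = a XOR b
w2 = a NOR d
w3 = w1 NOR w2 = (a XOR b) NOR (a NOR d)

(a XOR b) NOR (a NOR d)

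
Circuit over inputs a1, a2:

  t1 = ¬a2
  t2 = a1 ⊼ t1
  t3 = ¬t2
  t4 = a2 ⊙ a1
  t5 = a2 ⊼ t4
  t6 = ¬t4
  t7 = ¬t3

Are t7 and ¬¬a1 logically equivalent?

No

t1 = ¬a2
t2 = a1 ⊼ t1 = a1 ⊼ ¬a2
t3 = ¬t2 = ¬(a1 ⊼ ¬a2)
t7 = ¬t3 = ¬¬(a1 ⊼ ¬a2)
At a1=0, a2=0: circuit gives 1, formula gives 0.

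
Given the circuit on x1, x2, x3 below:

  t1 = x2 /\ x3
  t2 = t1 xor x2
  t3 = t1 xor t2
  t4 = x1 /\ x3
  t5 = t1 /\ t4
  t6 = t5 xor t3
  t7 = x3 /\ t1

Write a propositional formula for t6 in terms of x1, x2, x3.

((x2 /\ x3) /\ (x1 /\ x3)) xor ((x2 /\ x3) xor ((x2 /\ x3) xor x2))

t1 = x2 /\ x3
t2 = t1 xor x2 = (x2 /\ x3) xor x2
t3 = t1 xor t2 = (x2 /\ x3) xor ((x2 /\ x3) xor x2)
t4 = x1 /\ x3
t5 = t1 /\ t4 = (x2 /\ x3) /\ (x1 /\ x3)
t6 = t5 xor t3 = ((x2 /\ x3) /\ (x1 /\ x3)) xor ((x2 /\ x3) xor ((x2 /\ x3) xor x2))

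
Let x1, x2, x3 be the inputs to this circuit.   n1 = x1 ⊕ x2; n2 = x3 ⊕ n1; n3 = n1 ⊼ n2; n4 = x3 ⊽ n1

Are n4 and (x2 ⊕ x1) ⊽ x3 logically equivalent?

n1 = x1 ⊕ x2
n4 = x3 ⊽ n1 = x3 ⊽ (x1 ⊕ x2)
At x1=0, x2=0, x3=1: circuit gives 0, formula gives 0.
At x1=0, x2=0, x3=0: circuit gives 1, formula gives 1.
Agrees on all 8 inputs.

Yes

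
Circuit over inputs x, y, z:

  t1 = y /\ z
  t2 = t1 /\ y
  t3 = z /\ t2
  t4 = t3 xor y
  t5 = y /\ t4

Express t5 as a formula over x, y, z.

t1 = y /\ z
t2 = t1 /\ y = (y /\ z) /\ y
t3 = z /\ t2 = z /\ ((y /\ z) /\ y)
t4 = t3 xor y = (z /\ ((y /\ z) /\ y)) xor y
t5 = y /\ t4 = y /\ ((z /\ ((y /\ z) /\ y)) xor y)

y /\ ((z /\ ((y /\ z) /\ y)) xor y)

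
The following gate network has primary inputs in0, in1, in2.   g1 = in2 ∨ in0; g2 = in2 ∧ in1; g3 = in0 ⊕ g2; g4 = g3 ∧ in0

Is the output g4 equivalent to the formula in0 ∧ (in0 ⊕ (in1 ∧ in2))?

g2 = in2 ∧ in1
g3 = in0 ⊕ g2 = in0 ⊕ (in2 ∧ in1)
g4 = g3 ∧ in0 = (in0 ⊕ (in2 ∧ in1)) ∧ in0
At in0=0, in1=0, in2=0: circuit gives 0, formula gives 0.
At in0=1, in1=0, in2=0: circuit gives 1, formula gives 1.
Agrees on all 8 inputs.

Yes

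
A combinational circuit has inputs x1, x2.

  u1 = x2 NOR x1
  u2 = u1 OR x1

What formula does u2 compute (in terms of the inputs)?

(x2 NOR x1) OR x1

u1 = x2 NOR x1
u2 = u1 OR x1 = (x2 NOR x1) OR x1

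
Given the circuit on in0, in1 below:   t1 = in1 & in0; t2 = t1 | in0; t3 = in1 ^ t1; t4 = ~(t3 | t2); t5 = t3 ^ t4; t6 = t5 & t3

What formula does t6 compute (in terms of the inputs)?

((in1 ^ (in1 & in0)) ^ (~((in1 ^ (in1 & in0)) | ((in1 & in0) | in0)))) & (in1 ^ (in1 & in0))

t1 = in1 & in0
t2 = t1 | in0 = (in1 & in0) | in0
t3 = in1 ^ t1 = in1 ^ (in1 & in0)
t4 = ~(t3 | t2) = ~((in1 ^ (in1 & in0)) | ((in1 & in0) | in0))
t5 = t3 ^ t4 = (in1 ^ (in1 & in0)) ^ (~((in1 ^ (in1 & in0)) | ((in1 & in0) | in0)))
t6 = t5 & t3 = ((in1 ^ (in1 & in0)) ^ (~((in1 ^ (in1 & in0)) | ((in1 & in0) | in0)))) & (in1 ^ (in1 & in0))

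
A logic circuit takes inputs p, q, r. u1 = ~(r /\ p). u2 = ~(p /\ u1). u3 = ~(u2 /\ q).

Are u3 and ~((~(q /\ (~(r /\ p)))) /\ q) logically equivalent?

No

u1 = ~(r /\ p)
u2 = ~(p /\ u1) = ~(p /\ (~(r /\ p)))
u3 = ~(u2 /\ q) = ~((~(p /\ (~(r /\ p)))) /\ q)
At p=0, q=1, r=0: circuit gives 0, formula gives 1.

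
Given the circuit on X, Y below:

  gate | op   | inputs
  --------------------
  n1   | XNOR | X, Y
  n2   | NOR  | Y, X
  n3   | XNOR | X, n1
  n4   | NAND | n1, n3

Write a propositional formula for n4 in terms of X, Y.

n1 = X XNOR Y
n3 = X XNOR n1 = X XNOR (X XNOR Y)
n4 = n1 NAND n3 = (X XNOR Y) NAND (X XNOR (X XNOR Y))

(X XNOR Y) NAND (X XNOR (X XNOR Y))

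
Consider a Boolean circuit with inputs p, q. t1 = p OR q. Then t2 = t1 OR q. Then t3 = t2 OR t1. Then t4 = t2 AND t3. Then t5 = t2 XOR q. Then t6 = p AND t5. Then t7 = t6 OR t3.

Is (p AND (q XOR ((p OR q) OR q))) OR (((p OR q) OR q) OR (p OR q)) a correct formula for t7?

Yes

t1 = p OR q
t2 = t1 OR q = (p OR q) OR q
t3 = t2 OR t1 = ((p OR q) OR q) OR (p OR q)
t5 = t2 XOR q = ((p OR q) OR q) XOR q
t6 = p AND t5 = p AND (((p OR q) OR q) XOR q)
t7 = t6 OR t3 = (p AND (((p OR q) OR q) XOR q)) OR (((p OR q) OR q) OR (p OR q))
At p=0, q=0: circuit gives 0, formula gives 0.
At p=0, q=1: circuit gives 1, formula gives 1.
Agrees on all 4 inputs.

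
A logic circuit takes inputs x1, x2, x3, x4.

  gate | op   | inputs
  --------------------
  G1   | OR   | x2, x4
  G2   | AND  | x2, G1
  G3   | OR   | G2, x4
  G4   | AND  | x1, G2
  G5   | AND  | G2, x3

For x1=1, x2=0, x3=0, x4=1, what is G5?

G1 = 0 OR 1 = 1
G2 = 0 AND 1 = 0
G5 = 0 AND 0 = 0

0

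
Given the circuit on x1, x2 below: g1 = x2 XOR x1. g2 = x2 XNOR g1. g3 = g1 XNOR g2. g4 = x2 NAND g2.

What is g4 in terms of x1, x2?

g1 = x2 XOR x1
g2 = x2 XNOR g1 = x2 XNOR (x2 XOR x1)
g4 = x2 NAND g2 = x2 NAND (x2 XNOR (x2 XOR x1))

x2 NAND (x2 XNOR (x2 XOR x1))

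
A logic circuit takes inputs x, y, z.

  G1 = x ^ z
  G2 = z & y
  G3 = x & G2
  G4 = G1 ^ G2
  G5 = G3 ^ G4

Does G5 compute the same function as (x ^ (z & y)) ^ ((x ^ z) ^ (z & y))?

G1 = x ^ z
G2 = z & y
G3 = x & G2 = x & (z & y)
G4 = G1 ^ G2 = (x ^ z) ^ (z & y)
G5 = G3 ^ G4 = (x & (z & y)) ^ ((x ^ z) ^ (z & y))
At x=0, y=1, z=1: circuit gives 0, formula gives 1.

No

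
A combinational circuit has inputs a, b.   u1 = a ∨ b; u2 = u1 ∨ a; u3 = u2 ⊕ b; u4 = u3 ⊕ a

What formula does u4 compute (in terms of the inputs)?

u1 = a ∨ b
u2 = u1 ∨ a = (a ∨ b) ∨ a
u3 = u2 ⊕ b = ((a ∨ b) ∨ a) ⊕ b
u4 = u3 ⊕ a = (((a ∨ b) ∨ a) ⊕ b) ⊕ a

(((a ∨ b) ∨ a) ⊕ b) ⊕ a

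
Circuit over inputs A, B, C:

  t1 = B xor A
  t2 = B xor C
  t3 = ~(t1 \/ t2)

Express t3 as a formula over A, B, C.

~((B xor A) \/ (B xor C))

t1 = B xor A
t2 = B xor C
t3 = ~(t1 \/ t2) = ~((B xor A) \/ (B xor C))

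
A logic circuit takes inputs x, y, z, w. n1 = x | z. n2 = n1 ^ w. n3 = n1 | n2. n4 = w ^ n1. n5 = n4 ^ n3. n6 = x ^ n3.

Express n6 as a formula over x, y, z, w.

n1 = x | z
n2 = n1 ^ w = (x | z) ^ w
n3 = n1 | n2 = (x | z) | ((x | z) ^ w)
n6 = x ^ n3 = x ^ ((x | z) | ((x | z) ^ w))

x ^ ((x | z) | ((x | z) ^ w))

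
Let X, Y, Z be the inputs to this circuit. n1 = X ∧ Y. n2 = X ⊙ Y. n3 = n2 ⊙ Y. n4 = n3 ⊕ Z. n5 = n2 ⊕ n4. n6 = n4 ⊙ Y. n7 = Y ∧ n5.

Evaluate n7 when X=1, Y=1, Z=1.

1

n2 = 1 ⊙ 1 = 1
n3 = 1 ⊙ 1 = 1
n4 = 1 ⊕ 1 = 0
n5 = 1 ⊕ 0 = 1
n7 = 1 ∧ 1 = 1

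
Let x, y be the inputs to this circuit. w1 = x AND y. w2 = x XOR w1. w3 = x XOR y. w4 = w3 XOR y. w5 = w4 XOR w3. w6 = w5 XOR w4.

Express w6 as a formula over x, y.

(((x XOR y) XOR y) XOR (x XOR y)) XOR ((x XOR y) XOR y)

w3 = x XOR y
w4 = w3 XOR y = (x XOR y) XOR y
w5 = w4 XOR w3 = ((x XOR y) XOR y) XOR (x XOR y)
w6 = w5 XOR w4 = (((x XOR y) XOR y) XOR (x XOR y)) XOR ((x XOR y) XOR y)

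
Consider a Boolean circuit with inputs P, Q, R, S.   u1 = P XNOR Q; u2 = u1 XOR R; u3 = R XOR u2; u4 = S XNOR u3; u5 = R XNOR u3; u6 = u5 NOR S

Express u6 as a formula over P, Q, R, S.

(R XNOR (R XOR ((P XNOR Q) XOR R))) NOR S

u1 = P XNOR Q
u2 = u1 XOR R = (P XNOR Q) XOR R
u3 = R XOR u2 = R XOR ((P XNOR Q) XOR R)
u5 = R XNOR u3 = R XNOR (R XOR ((P XNOR Q) XOR R))
u6 = u5 NOR S = (R XNOR (R XOR ((P XNOR Q) XOR R))) NOR S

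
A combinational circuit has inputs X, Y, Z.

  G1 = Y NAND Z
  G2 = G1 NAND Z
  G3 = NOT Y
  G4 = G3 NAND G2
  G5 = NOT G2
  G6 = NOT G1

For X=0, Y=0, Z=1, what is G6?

G1 = 0 NAND 1 = 1
G6 = NOT 1 = 0

0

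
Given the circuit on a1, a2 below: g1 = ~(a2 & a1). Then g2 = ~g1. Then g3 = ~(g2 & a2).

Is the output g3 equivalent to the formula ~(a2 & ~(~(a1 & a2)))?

Yes

g1 = ~(a2 & a1)
g2 = ~g1 = ~(~(a2 & a1))
g3 = ~(g2 & a2) = ~(~(~(a2 & a1)) & a2)
At a1=1, a2=1: circuit gives 0, formula gives 0.
At a1=0, a2=0: circuit gives 1, formula gives 1.
Agrees on all 4 inputs.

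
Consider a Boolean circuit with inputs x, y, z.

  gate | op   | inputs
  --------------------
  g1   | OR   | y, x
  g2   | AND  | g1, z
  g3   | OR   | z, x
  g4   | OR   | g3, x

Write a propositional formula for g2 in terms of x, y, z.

g1 = y OR x
g2 = g1 AND z = (y OR x) AND z

(y OR x) AND z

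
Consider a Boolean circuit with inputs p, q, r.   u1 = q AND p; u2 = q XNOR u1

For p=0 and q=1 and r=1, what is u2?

0

u1 = 1 AND 0 = 0
u2 = 1 XNOR 0 = 0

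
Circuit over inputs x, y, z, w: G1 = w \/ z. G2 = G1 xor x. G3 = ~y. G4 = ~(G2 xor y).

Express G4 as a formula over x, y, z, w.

G1 = w \/ z
G2 = G1 xor x = (w \/ z) xor x
G4 = ~(G2 xor y) = ~(((w \/ z) xor x) xor y)

~(((w \/ z) xor x) xor y)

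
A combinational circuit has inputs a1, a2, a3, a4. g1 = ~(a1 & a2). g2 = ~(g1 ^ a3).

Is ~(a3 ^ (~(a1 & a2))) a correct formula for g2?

g1 = ~(a1 & a2)
g2 = ~(g1 ^ a3) = ~((~(a1 & a2)) ^ a3)
At a1=0, a2=0, a3=0, a4=0: circuit gives 0, formula gives 0.
At a1=0, a2=0, a3=1, a4=0: circuit gives 1, formula gives 1.
Agrees on all 16 inputs.

Yes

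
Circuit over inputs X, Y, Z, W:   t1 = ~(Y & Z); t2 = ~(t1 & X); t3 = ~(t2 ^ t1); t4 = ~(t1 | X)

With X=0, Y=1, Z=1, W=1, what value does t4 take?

1

t1 = ~(1 & 1) = 0
t4 = ~(0 | 0) = 1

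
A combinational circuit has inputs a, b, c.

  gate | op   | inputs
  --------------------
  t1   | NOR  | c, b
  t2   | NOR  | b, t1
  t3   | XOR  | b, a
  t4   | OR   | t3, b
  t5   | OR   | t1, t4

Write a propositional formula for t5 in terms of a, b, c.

t1 = c NOR b
t3 = b XOR a
t4 = t3 OR b = (b XOR a) OR b
t5 = t1 OR t4 = (c NOR b) OR ((b XOR a) OR b)

(c NOR b) OR ((b XOR a) OR b)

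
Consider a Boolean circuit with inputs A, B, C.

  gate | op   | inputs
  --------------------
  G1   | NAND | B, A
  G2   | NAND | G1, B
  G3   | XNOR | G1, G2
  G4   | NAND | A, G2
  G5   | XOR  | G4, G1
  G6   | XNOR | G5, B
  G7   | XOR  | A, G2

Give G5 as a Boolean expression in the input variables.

G1 = B NAND A
G2 = G1 NAND B = (B NAND A) NAND B
G4 = A NAND G2 = A NAND ((B NAND A) NAND B)
G5 = G4 XOR G1 = (A NAND ((B NAND A) NAND B)) XOR (B NAND A)

(A NAND ((B NAND A) NAND B)) XOR (B NAND A)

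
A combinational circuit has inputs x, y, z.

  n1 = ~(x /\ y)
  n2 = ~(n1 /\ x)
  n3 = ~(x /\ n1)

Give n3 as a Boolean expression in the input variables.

~(x /\ (~(x /\ y)))

n1 = ~(x /\ y)
n3 = ~(x /\ n1) = ~(x /\ (~(x /\ y)))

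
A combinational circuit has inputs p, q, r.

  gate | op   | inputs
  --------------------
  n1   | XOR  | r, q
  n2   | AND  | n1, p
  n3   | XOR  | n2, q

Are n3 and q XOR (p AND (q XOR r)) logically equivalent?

n1 = r XOR q
n2 = n1 AND p = (r XOR q) AND p
n3 = n2 XOR q = ((r XOR q) AND p) XOR q
At p=0, q=0, r=0: circuit gives 0, formula gives 0.
At p=0, q=1, r=0: circuit gives 1, formula gives 1.
Agrees on all 8 inputs.

Yes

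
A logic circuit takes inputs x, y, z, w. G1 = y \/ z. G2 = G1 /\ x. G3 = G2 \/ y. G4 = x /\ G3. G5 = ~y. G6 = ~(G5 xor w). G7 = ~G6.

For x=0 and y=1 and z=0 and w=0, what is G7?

G5 = ~1 = 0
G6 = ~(0 xor 0) = 1
G7 = ~1 = 0

0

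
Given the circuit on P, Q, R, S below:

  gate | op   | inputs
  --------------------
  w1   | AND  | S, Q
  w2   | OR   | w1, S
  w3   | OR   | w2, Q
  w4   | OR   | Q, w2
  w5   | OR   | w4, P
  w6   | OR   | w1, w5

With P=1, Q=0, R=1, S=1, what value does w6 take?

1

w1 = 1 AND 0 = 0
w2 = 0 OR 1 = 1
w4 = 0 OR 1 = 1
w5 = 1 OR 1 = 1
w6 = 0 OR 1 = 1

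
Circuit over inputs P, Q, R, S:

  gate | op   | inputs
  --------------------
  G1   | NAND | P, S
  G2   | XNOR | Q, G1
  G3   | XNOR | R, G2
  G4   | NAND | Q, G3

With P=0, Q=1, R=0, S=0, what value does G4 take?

1

G1 = 0 NAND 0 = 1
G2 = 1 XNOR 1 = 1
G3 = 0 XNOR 1 = 0
G4 = 1 NAND 0 = 1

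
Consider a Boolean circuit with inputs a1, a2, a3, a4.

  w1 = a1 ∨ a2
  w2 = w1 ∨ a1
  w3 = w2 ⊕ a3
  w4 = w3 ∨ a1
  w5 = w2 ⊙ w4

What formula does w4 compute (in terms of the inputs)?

w1 = a1 ∨ a2
w2 = w1 ∨ a1 = (a1 ∨ a2) ∨ a1
w3 = w2 ⊕ a3 = ((a1 ∨ a2) ∨ a1) ⊕ a3
w4 = w3 ∨ a1 = (((a1 ∨ a2) ∨ a1) ⊕ a3) ∨ a1

(((a1 ∨ a2) ∨ a1) ⊕ a3) ∨ a1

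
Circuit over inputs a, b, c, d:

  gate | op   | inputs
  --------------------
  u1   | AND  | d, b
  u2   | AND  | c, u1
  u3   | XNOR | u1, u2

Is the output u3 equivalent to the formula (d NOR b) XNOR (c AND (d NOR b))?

No

u1 = d AND b
u2 = c AND u1 = c AND (d AND b)
u3 = u1 XNOR u2 = (d AND b) XNOR (c AND (d AND b))
At a=0, b=0, c=0, d=0: circuit gives 1, formula gives 0.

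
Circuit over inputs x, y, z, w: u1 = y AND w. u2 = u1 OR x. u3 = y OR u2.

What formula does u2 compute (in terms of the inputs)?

u1 = y AND w
u2 = u1 OR x = (y AND w) OR x

(y AND w) OR x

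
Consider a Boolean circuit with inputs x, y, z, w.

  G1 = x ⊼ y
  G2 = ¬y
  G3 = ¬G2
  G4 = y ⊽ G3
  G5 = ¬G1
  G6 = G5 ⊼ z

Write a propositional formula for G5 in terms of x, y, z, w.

G1 = x ⊼ y
G5 = ¬G1 = ¬(x ⊼ y)

¬(x ⊼ y)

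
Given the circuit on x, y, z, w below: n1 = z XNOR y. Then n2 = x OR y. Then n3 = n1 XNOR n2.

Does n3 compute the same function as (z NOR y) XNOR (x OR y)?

No

n1 = z XNOR y
n2 = x OR y
n3 = n1 XNOR n2 = (z XNOR y) XNOR (x OR y)
At x=0, y=1, z=1, w=0: circuit gives 1, formula gives 0.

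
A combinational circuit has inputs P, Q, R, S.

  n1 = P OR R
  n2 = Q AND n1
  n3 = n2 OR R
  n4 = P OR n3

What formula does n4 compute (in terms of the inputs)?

P OR ((Q AND (P OR R)) OR R)

n1 = P OR R
n2 = Q AND n1 = Q AND (P OR R)
n3 = n2 OR R = (Q AND (P OR R)) OR R
n4 = P OR n3 = P OR ((Q AND (P OR R)) OR R)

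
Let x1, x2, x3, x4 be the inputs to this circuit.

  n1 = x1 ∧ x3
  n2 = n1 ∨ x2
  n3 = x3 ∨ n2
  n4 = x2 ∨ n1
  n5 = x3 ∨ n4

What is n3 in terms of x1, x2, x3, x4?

n1 = x1 ∧ x3
n2 = n1 ∨ x2 = (x1 ∧ x3) ∨ x2
n3 = x3 ∨ n2 = x3 ∨ ((x1 ∧ x3) ∨ x2)

x3 ∨ ((x1 ∧ x3) ∨ x2)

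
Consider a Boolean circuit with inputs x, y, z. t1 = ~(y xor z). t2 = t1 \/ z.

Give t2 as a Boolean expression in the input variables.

(~(y xor z)) \/ z

t1 = ~(y xor z)
t2 = t1 \/ z = (~(y xor z)) \/ z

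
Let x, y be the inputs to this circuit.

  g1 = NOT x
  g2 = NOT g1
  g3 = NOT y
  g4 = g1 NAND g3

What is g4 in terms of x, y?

NOT x NAND NOT y

g1 = NOT x
g3 = NOT y
g4 = g1 NAND g3 = NOT x NAND NOT y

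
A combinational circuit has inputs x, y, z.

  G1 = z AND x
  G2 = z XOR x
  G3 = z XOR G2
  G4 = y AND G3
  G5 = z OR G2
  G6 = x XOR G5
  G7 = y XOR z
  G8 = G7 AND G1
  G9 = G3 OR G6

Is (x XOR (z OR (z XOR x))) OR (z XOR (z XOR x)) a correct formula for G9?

Yes

G2 = z XOR x
G3 = z XOR G2 = z XOR (z XOR x)
G5 = z OR G2 = z OR (z XOR x)
G6 = x XOR G5 = x XOR (z OR (z XOR x))
G9 = G3 OR G6 = (z XOR (z XOR x)) OR (x XOR (z OR (z XOR x)))
At x=0, y=0, z=0: circuit gives 0, formula gives 0.
At x=0, y=0, z=1: circuit gives 1, formula gives 1.
Agrees on all 8 inputs.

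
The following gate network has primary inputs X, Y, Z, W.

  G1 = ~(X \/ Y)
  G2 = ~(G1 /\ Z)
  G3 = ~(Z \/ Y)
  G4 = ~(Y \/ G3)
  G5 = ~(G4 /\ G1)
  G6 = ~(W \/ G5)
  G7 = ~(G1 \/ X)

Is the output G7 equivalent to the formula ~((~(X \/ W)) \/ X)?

G1 = ~(X \/ Y)
G7 = ~(G1 \/ X) = ~((~(X \/ Y)) \/ X)
At X=0, Y=0, Z=0, W=1: circuit gives 0, formula gives 1.

No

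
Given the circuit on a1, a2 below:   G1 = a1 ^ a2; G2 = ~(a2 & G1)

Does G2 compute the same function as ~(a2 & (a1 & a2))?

G1 = a1 ^ a2
G2 = ~(a2 & G1) = ~(a2 & (a1 ^ a2))
At a1=0, a2=1: circuit gives 0, formula gives 1.

No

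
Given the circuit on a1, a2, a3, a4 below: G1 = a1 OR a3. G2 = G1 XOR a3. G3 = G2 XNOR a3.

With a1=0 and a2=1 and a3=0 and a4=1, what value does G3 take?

1

G1 = 0 OR 0 = 0
G2 = 0 XOR 0 = 0
G3 = 0 XNOR 0 = 1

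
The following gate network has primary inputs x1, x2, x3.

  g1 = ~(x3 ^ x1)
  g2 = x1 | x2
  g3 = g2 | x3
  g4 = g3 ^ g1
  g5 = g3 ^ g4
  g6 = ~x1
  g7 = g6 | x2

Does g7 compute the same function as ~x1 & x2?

No

g6 = ~x1
g7 = g6 | x2 = ~x1 | x2
At x1=0, x2=0, x3=0: circuit gives 1, formula gives 0.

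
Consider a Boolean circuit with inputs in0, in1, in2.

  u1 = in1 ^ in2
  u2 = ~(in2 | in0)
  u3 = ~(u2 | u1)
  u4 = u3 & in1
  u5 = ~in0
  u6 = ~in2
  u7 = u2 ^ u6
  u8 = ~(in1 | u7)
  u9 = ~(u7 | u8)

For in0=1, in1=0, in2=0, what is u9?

u2 = ~(0 | 1) = 0
u6 = ~0 = 1
u7 = 0 ^ 1 = 1
u8 = ~(0 | 1) = 0
u9 = ~(1 | 0) = 0

0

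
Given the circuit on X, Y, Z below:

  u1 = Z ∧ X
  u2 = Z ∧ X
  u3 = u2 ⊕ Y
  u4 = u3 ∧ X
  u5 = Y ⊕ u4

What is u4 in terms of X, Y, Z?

((Z ∧ X) ⊕ Y) ∧ X

u2 = Z ∧ X
u3 = u2 ⊕ Y = (Z ∧ X) ⊕ Y
u4 = u3 ∧ X = ((Z ∧ X) ⊕ Y) ∧ X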